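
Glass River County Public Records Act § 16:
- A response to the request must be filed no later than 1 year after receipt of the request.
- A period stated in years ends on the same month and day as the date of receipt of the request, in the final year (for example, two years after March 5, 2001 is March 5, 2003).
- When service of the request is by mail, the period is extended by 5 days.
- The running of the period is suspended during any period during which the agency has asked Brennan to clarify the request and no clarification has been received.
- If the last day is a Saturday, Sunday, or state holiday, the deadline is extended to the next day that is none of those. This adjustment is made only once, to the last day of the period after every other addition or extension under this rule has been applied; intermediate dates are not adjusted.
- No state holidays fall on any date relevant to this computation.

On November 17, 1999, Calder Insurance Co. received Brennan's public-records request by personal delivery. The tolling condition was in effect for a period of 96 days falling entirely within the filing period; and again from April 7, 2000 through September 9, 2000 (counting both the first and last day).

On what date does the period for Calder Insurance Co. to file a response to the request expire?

July 27, 2001

1 year after November 17, 1999 is November 17, 2000.
Service was not by mail, so no mail extension applies.
Tolling adds 96 days: November 17, 2000 + 96 days = February 21, 2001.
From April 7, 2000 through September 9, 2000 inclusive is 156 days; tolling adds 156 days: February 21, 2001 + 156 days = July 27, 2001.
July 27, 2001 is a Friday and not a state holiday, so no extension applies.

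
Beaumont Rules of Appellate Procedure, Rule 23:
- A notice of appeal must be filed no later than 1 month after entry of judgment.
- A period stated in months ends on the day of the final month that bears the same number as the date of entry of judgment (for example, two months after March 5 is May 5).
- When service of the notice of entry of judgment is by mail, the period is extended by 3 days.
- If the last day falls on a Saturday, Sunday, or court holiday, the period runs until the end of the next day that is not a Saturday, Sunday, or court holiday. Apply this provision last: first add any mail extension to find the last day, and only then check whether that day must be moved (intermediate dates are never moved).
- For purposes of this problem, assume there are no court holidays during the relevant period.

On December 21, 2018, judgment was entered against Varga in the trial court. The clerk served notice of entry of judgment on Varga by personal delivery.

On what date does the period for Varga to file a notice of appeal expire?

1 month after December 21, 2018 is January 21, 2019.
Service was not by mail, so no mail extension applies.
January 21, 2019 is a Monday and not a court holiday, so no extension applies.

January 21, 2019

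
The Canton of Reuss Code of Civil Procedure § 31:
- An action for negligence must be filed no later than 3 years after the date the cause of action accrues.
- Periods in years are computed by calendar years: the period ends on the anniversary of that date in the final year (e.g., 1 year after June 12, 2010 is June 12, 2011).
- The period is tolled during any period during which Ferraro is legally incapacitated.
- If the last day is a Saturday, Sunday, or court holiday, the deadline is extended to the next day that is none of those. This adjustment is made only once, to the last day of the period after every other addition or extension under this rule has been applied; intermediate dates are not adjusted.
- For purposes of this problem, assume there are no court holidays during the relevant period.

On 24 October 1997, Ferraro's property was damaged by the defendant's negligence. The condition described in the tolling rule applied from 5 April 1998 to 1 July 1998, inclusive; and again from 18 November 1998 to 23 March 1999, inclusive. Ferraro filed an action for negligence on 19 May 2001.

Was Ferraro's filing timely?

3 years after 24 October 1997 is October 24, 2000.
From April 5, 1998 through July 1, 1998 inclusive is 88 days; tolling adds 88 days: October 24, 2000 + 88 days = January 20, 2001.
From November 18, 1998 through March 23, 1999 inclusive is 126 days; tolling adds 126 days: January 20, 2001 + 126 days = May 26, 2001.
May 26, 2001 is Saturday; May 27, 2001 is Sunday. The next qualifying day is May 28, 2001.
The deadline is May 28, 2001; the filing on May 19, 2001 is on or before that date.

Yes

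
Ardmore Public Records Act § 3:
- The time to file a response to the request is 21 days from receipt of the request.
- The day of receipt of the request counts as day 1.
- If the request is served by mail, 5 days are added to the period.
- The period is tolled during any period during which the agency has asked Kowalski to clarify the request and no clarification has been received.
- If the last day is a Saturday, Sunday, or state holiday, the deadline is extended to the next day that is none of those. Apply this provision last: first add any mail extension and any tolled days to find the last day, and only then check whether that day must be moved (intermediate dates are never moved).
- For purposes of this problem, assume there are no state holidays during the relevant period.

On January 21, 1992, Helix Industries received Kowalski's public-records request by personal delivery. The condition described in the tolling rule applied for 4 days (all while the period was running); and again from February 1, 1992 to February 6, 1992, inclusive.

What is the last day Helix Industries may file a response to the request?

Counting January 21, 1992 as day 1, day 21 is February 10, 1992.
Service was not by mail, so no mail extension applies.
Tolling adds 4 days: February 10, 1992 + 4 days = February 14, 1992.
From February 1, 1992 through February 6, 1992 inclusive is 6 days; tolling adds 6 days: February 14, 1992 + 6 days = February 20, 1992.
February 20, 1992 is a Thursday and not a state holiday, so no extension applies.

February 20, 1992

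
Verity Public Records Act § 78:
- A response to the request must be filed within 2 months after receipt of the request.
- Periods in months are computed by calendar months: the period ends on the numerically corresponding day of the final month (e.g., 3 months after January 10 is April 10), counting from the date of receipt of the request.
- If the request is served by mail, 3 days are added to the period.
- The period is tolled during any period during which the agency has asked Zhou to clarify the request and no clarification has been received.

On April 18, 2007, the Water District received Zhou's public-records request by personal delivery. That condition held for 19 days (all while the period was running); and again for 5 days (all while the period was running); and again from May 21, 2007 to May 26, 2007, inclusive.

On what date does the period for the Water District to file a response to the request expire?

2 months after April 18, 2007 is June 18, 2007.
Service was not by mail, so no mail extension applies.
Tolling adds 19 days: June 18, 2007 + 19 days = July 7, 2007.
Tolling adds 5 days: July 7, 2007 + 5 days = July 12, 2007.
From May 21, 2007 through May 26, 2007 inclusive is 6 days; tolling adds 6 days: July 12, 2007 + 6 days = July 18, 2007.

July 18, 2007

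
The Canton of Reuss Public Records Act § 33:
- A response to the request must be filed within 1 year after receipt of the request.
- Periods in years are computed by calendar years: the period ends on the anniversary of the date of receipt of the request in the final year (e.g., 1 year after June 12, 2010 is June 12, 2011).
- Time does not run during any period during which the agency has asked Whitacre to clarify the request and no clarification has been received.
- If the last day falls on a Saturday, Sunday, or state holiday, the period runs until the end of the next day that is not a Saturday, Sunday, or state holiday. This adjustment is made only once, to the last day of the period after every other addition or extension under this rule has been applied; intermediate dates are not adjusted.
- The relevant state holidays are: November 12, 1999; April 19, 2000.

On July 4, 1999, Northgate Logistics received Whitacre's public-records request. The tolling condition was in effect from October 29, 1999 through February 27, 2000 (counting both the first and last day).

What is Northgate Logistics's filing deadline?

November 3, 2000

1 year after July 4, 1999 is July 4, 2000.
From October 29, 1999 through February 27, 2000 inclusive is 122 days; tolling adds 122 days: July 4, 2000 + 122 days = November 3, 2000.
November 3, 2000 is a Friday and not a state holiday, so no extension applies.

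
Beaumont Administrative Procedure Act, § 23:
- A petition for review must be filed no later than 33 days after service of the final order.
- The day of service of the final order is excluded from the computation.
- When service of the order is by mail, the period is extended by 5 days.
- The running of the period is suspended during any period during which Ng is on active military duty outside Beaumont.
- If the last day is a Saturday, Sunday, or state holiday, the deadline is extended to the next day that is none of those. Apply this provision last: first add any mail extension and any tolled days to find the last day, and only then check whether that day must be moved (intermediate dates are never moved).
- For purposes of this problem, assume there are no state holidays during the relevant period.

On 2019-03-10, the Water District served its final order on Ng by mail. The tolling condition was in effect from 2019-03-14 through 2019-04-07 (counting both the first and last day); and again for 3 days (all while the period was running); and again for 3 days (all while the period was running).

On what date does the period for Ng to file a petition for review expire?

May 20, 2019

33 days after 2019-03-10 is April 12, 2019.
Service was by mail, adding 5 days: April 12, 2019 + 5 days = April 17, 2019.
From March 14, 2019 through April 7, 2019 inclusive is 25 days; tolling adds 25 days: April 17, 2019 + 25 days = May 12, 2019.
Tolling adds 3 days: May 12, 2019 + 3 days = May 15, 2019.
Tolling adds 3 days: May 15, 2019 + 3 days = May 18, 2019.
May 18, 2019 is Saturday; May 19, 2019 is Sunday. The next qualifying day is May 20, 2019.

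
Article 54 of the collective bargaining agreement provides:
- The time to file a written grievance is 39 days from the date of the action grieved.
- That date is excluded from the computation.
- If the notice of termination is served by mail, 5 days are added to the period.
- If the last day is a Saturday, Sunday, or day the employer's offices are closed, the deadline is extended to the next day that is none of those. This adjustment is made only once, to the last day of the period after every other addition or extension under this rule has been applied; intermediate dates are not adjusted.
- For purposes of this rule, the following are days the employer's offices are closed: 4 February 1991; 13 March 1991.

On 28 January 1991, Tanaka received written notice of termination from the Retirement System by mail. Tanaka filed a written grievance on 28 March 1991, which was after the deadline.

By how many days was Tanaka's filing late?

14 days

39 days after 28 January 1991 is March 8, 1991.
Service was by mail, adding 5 days: March 8, 1991 + 5 days = March 13, 1991.
March 13, 1991 is a listed holiday. The next qualifying day is March 14, 1991.
The deadline is March 14, 1991; from March 14, 1991 to March 28, 1991 is 14 days.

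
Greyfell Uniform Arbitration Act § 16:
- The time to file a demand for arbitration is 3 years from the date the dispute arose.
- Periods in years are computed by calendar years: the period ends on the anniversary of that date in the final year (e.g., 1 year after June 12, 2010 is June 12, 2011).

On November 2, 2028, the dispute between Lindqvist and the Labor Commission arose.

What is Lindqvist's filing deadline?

November 2, 2031

3 years after November 2, 2028 is November 2, 2031.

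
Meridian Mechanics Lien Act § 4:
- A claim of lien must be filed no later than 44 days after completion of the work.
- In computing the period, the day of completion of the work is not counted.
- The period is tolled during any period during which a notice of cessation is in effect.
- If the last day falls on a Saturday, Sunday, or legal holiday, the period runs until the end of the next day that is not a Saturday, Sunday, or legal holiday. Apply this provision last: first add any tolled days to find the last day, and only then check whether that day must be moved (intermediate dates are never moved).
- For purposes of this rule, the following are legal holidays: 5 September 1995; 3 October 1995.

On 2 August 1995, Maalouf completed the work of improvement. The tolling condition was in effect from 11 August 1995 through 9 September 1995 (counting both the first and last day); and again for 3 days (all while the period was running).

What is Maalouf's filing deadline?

October 18, 1995

44 days after 2 August 1995 is September 15, 1995.
From August 11, 1995 through September 9, 1995 inclusive is 30 days; tolling adds 30 days: September 15, 1995 + 30 days = October 15, 1995.
Tolling adds 3 days: October 15, 1995 + 3 days = October 18, 1995.
October 18, 1995 is a Wednesday and not a legal holiday, so no extension applies.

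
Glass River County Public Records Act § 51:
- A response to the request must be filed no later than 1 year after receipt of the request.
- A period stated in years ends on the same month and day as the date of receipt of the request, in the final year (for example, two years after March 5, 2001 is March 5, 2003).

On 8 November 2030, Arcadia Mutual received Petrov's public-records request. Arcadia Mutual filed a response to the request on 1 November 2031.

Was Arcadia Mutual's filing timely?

Yes

1 year after 8 November 2030 is November 8, 2031.
The deadline is November 8, 2031; the filing on November 1, 2031 is on or before that date.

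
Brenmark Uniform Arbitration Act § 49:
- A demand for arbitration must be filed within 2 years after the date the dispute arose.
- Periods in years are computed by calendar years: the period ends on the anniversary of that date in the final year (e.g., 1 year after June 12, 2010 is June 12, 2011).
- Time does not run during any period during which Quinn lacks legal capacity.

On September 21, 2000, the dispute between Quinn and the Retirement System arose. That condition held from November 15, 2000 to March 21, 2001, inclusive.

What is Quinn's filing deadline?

January 26, 2003

2 years after September 21, 2000 is September 21, 2002.
From November 15, 2000 through March 21, 2001 inclusive is 127 days; tolling adds 127 days: September 21, 2002 + 127 days = January 26, 2003.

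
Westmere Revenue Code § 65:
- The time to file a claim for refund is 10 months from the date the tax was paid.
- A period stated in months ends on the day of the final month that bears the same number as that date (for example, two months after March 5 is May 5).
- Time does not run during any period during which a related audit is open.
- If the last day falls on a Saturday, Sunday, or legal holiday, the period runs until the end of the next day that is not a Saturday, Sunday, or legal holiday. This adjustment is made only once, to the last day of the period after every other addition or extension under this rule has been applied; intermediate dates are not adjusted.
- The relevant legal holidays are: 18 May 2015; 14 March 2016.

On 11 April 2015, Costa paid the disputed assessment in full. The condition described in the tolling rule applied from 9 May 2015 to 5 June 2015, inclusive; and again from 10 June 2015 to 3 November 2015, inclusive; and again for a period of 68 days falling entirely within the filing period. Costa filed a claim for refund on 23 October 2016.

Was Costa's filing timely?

10 months after 11 April 2015 is February 11, 2016.
From May 9, 2015 through June 5, 2015 inclusive is 28 days; tolling adds 28 days: February 11, 2016 + 28 days = March 10, 2016.
From June 10, 2015 through November 3, 2015 inclusive is 147 days; tolling adds 147 days: March 10, 2016 + 147 days = August 4, 2016.
Tolling adds 68 days: August 4, 2016 + 68 days = October 11, 2016.
October 11, 2016 is a Tuesday and not a legal holiday, so no extension applies.
The deadline is October 11, 2016; the filing on October 23, 2016 is after that date.

No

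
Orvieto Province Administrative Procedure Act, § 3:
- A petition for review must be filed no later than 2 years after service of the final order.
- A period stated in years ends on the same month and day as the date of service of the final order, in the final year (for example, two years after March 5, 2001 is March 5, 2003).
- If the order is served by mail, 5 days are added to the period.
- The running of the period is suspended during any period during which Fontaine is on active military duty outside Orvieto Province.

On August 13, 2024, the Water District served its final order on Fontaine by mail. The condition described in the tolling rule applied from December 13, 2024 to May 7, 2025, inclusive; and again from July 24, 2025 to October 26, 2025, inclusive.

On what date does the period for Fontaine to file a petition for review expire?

April 16, 2027

2 years after August 13, 2024 is August 13, 2026.
Service was by mail, adding 5 days: August 13, 2026 + 5 days = August 18, 2026.
From December 13, 2024 through May 7, 2025 inclusive is 146 days; tolling adds 146 days: August 18, 2026 + 146 days = January 11, 2027.
From July 24, 2025 through October 26, 2025 inclusive is 95 days; tolling adds 95 days: January 11, 2027 + 95 days = April 16, 2027.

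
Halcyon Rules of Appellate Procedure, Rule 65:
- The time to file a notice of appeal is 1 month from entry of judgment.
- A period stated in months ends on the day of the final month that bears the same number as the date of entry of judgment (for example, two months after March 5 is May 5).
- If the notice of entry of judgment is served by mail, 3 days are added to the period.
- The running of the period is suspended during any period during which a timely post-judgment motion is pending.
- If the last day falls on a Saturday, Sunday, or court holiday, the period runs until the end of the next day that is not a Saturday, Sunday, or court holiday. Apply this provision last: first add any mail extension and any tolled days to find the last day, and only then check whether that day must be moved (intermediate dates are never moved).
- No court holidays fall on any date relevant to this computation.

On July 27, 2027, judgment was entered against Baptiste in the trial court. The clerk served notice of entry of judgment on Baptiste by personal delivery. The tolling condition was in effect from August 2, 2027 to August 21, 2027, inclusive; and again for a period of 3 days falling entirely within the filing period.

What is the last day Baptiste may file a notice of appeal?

September 20, 2027

1 month after July 27, 2027 is August 27, 2027.
Service was not by mail, so no mail extension applies.
From August 2, 2027 through August 21, 2027 inclusive is 20 days; tolling adds 20 days: August 27, 2027 + 20 days = September 16, 2027.
Tolling adds 3 days: September 16, 2027 + 3 days = September 19, 2027.
September 19, 2027 is Sunday. The next qualifying day is September 20, 2027.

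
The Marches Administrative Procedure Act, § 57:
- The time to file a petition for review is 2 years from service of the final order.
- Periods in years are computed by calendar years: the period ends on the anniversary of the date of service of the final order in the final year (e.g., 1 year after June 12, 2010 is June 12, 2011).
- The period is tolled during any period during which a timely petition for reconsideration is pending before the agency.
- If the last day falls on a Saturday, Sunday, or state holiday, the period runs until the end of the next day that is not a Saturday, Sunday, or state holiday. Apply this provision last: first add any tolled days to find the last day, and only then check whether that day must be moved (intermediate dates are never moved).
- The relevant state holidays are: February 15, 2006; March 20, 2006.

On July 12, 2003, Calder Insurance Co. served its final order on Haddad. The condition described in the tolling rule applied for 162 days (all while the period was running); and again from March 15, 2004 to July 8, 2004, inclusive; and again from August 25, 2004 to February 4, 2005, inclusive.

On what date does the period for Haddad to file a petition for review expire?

2 years after July 12, 2003 is July 12, 2005.
Tolling adds 162 days: July 12, 2005 + 162 days = December 21, 2005.
From March 15, 2004 through July 8, 2004 inclusive is 116 days; tolling adds 116 days: December 21, 2005 + 116 days = April 16, 2006.
From August 25, 2004 through February 4, 2005 inclusive is 164 days; tolling adds 164 days: April 16, 2006 + 164 days = September 27, 2006.
September 27, 2006 is a Wednesday and not a state holiday, so no extension applies.

September 27, 2006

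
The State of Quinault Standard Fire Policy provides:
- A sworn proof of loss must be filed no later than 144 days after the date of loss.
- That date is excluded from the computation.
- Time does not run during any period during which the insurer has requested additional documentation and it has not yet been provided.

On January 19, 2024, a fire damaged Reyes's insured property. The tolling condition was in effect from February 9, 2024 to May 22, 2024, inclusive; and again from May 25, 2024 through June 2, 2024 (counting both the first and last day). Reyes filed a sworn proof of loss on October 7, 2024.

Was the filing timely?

144 days after January 19, 2024 is June 11, 2024.
From February 9, 2024 through May 22, 2024 inclusive is 104 days; tolling adds 104 days: June 11, 2024 + 104 days = September 23, 2024.
From May 25, 2024 through June 2, 2024 inclusive is 9 days; tolling adds 9 days: September 23, 2024 + 9 days = October 2, 2024.
The deadline is October 2, 2024; the filing on October 7, 2024 is after that date.

No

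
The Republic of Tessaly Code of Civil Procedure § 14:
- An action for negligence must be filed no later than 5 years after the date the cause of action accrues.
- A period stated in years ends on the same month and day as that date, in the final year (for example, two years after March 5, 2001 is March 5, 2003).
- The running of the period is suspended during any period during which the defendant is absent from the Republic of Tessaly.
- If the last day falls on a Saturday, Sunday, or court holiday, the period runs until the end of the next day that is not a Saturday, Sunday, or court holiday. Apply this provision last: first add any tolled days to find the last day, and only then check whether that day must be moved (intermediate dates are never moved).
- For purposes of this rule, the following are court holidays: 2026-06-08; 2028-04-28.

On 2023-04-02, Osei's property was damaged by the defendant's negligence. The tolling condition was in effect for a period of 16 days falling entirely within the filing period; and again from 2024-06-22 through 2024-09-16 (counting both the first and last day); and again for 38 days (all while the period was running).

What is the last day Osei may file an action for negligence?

5 years after 2023-04-02 is April 2, 2028.
Tolling adds 16 days: April 2, 2028 + 16 days = April 18, 2028.
From June 22, 2024 through September 16, 2024 inclusive is 87 days; tolling adds 87 days: April 18, 2028 + 87 days = July 14, 2028.
Tolling adds 38 days: July 14, 2028 + 38 days = August 21, 2028.
August 21, 2028 is a Monday and not a court holiday, so no extension applies.

August 21, 2028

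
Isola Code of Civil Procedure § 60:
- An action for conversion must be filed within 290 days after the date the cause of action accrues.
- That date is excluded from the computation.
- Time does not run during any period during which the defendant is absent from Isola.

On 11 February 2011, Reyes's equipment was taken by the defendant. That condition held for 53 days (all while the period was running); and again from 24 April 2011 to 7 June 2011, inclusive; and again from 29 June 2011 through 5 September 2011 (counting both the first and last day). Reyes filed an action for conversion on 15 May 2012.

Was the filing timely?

No

290 days after 11 February 2011 is November 28, 2011.
Tolling adds 53 days: November 28, 2011 + 53 days = January 20, 2012.
From April 24, 2011 through June 7, 2011 inclusive is 45 days; tolling adds 45 days: January 20, 2012 + 45 days = March 5, 2012.
From June 29, 2011 through September 5, 2011 inclusive is 69 days; tolling adds 69 days: March 5, 2012 + 69 days = May 13, 2012.
The deadline is May 13, 2012; the filing on May 15, 2012 is after that date.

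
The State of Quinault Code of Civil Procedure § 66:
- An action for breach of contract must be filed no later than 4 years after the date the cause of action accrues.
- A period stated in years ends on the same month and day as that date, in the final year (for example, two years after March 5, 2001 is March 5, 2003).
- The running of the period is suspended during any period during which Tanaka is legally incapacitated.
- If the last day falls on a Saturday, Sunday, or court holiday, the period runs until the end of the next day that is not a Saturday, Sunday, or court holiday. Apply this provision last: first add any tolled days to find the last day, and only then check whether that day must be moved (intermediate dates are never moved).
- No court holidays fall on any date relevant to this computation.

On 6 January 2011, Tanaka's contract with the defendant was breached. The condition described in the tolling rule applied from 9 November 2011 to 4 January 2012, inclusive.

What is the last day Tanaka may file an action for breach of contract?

4 years after 6 January 2011 is January 6, 2015.
From November 9, 2011 through January 4, 2012 inclusive is 57 days; tolling adds 57 days: January 6, 2015 + 57 days = March 4, 2015.
March 4, 2015 is a Wednesday and not a court holiday, so no extension applies.

March 4, 2015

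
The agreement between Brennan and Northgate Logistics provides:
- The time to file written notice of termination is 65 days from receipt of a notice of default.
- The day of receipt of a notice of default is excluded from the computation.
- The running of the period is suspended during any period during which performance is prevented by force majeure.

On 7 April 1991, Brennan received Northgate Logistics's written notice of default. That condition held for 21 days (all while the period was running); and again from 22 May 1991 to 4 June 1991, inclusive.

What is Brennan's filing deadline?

July 16, 1991

65 days after 7 April 1991 is June 11, 1991.
Tolling adds 21 days: June 11, 1991 + 21 days = July 2, 1991.
From May 22, 1991 through June 4, 1991 inclusive is 14 days; tolling adds 14 days: July 2, 1991 + 14 days = July 16, 1991.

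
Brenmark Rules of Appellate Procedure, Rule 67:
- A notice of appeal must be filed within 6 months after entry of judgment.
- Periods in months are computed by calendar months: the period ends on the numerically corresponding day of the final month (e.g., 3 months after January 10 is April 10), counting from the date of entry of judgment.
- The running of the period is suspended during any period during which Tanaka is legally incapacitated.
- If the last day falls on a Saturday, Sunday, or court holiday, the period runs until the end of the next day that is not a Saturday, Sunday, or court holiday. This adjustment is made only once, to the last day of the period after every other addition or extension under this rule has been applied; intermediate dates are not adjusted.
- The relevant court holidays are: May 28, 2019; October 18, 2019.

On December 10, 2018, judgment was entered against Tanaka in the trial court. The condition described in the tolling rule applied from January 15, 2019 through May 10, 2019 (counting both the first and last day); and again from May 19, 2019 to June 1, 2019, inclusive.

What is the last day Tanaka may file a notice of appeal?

6 months after December 10, 2018 is June 10, 2019.
From January 15, 2019 through May 10, 2019 inclusive is 116 days; tolling adds 116 days: June 10, 2019 + 116 days = October 4, 2019.
From May 19, 2019 through June 1, 2019 inclusive is 14 days; tolling adds 14 days: October 4, 2019 + 14 days = October 18, 2019.
October 18, 2019 is a listed holiday; October 19, 2019 is Saturday; October 20, 2019 is Sunday. The next qualifying day is October 21, 2019.

October 21, 2019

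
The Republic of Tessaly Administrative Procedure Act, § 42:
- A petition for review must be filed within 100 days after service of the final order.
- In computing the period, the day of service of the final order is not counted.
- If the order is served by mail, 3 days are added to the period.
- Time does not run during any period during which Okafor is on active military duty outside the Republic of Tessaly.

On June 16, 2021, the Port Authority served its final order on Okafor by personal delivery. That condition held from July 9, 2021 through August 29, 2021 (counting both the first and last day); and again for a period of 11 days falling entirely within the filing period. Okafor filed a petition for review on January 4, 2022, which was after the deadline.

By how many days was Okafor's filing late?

39 days

100 days after June 16, 2021 is September 24, 2021.
Service was not by mail, so no mail extension applies.
From July 9, 2021 through August 29, 2021 inclusive is 52 days; tolling adds 52 days: September 24, 2021 + 52 days = November 15, 2021.
Tolling adds 11 days: November 15, 2021 + 11 days = November 26, 2021.
The deadline is November 26, 2021; from November 26, 2021 to January 4, 2022 is 39 days.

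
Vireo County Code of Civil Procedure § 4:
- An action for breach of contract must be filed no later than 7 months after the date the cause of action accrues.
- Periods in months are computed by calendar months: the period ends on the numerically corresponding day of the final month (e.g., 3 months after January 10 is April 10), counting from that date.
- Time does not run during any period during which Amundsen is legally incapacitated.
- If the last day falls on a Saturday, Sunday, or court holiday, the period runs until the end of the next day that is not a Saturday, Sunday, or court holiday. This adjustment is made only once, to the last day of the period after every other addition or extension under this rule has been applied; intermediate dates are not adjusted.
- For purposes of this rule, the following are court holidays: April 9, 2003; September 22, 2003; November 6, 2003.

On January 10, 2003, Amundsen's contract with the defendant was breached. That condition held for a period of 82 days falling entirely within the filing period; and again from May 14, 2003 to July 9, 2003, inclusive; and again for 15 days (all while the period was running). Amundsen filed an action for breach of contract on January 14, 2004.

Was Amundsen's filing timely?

No

7 months after January 10, 2003 is August 10, 2003.
Tolling adds 82 days: August 10, 2003 + 82 days = October 31, 2003.
From May 14, 2003 through July 9, 2003 inclusive is 57 days; tolling adds 57 days: October 31, 2003 + 57 days = December 27, 2003.
Tolling adds 15 days: December 27, 2003 + 15 days = January 11, 2004.
January 11, 2004 is Sunday. The next qualifying day is January 12, 2004.
The deadline is January 12, 2004; the filing on January 14, 2004 is after that date.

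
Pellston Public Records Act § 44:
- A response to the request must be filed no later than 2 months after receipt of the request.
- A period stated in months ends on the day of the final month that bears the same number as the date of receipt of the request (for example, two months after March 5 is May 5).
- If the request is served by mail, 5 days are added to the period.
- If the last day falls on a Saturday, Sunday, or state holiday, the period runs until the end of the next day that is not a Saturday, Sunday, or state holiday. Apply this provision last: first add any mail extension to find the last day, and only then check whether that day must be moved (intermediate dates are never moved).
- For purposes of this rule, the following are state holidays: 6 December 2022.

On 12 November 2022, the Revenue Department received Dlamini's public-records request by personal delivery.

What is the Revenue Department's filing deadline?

2 months after 12 November 2022 is January 12, 2023.
Service was not by mail, so no mail extension applies.
January 12, 2023 is a Thursday and not a state holiday, so no extension applies.

January 12, 2023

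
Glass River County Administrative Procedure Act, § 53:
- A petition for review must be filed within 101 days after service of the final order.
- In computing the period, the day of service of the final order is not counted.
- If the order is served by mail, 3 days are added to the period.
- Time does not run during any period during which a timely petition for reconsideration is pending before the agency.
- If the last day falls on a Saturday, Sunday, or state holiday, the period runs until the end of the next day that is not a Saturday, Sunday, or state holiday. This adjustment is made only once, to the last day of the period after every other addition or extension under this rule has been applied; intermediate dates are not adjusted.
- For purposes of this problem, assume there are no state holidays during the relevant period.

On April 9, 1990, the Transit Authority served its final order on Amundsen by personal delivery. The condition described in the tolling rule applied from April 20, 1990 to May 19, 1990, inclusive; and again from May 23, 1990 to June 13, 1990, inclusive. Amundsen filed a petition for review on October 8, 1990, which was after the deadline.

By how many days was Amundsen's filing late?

28 days

101 days after April 9, 1990 is July 19, 1990.
Service was not by mail, so no mail extension applies.
From April 20, 1990 through May 19, 1990 inclusive is 30 days; tolling adds 30 days: July 19, 1990 + 30 days = August 18, 1990.
From May 23, 1990 through June 13, 1990 inclusive is 22 days; tolling adds 22 days: August 18, 1990 + 22 days = September 9, 1990.
September 9, 1990 is Sunday. The next qualifying day is September 10, 1990.
The deadline is September 10, 1990; from September 10, 1990 to October 8, 1990 is 28 days.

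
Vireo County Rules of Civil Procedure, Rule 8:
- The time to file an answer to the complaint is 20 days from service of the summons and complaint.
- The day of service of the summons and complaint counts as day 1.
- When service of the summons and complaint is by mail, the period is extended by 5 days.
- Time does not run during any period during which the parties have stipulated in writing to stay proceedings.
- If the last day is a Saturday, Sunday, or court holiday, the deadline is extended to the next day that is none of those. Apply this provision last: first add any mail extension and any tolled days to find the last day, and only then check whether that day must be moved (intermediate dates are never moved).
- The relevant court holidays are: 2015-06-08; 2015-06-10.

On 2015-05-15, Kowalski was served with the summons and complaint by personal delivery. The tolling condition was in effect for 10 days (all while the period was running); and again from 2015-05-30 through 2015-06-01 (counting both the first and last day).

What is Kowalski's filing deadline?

June 16, 2015

Counting 2015-05-15 as day 1, day 20 is June 3, 2015.
Service was not by mail, so no mail extension applies.
Tolling adds 10 days: June 3, 2015 + 10 days = June 13, 2015.
From May 30, 2015 through June 1, 2015 inclusive is 3 days; tolling adds 3 days: June 13, 2015 + 3 days = June 16, 2015.
June 16, 2015 is a Tuesday and not a court holiday, so no extension applies.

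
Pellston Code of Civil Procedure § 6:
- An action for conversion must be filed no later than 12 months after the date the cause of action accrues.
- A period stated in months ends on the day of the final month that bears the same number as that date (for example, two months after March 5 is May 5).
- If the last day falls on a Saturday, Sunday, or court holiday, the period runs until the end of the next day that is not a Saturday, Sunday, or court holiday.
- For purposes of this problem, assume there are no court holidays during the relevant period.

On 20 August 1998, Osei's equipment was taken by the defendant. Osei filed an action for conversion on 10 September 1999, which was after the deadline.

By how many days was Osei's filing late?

12 months after 20 August 1998 is August 20, 1999.
August 20, 1999 is a Friday and not a court holiday, so no extension applies.
The deadline is August 20, 1999; from August 20, 1999 to September 10, 1999 is 21 days.

21 days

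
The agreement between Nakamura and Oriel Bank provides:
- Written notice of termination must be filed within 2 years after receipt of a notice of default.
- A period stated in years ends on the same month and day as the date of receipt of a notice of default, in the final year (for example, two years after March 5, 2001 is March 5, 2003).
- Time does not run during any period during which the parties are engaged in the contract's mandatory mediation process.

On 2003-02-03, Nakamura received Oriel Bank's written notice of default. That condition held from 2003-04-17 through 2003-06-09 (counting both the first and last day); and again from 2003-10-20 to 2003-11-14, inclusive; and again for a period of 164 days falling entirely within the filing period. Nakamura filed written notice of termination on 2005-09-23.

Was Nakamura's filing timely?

2 years after 2003-02-03 is February 3, 2005.
From April 17, 2003 through June 9, 2003 inclusive is 54 days; tolling adds 54 days: February 3, 2005 + 54 days = March 29, 2005.
From October 20, 2003 through November 14, 2003 inclusive is 26 days; tolling adds 26 days: March 29, 2005 + 26 days = April 24, 2005.
Tolling adds 164 days: April 24, 2005 + 164 days = October 5, 2005.
The deadline is October 5, 2005; the filing on September 23, 2005 is on or before that date.

Yes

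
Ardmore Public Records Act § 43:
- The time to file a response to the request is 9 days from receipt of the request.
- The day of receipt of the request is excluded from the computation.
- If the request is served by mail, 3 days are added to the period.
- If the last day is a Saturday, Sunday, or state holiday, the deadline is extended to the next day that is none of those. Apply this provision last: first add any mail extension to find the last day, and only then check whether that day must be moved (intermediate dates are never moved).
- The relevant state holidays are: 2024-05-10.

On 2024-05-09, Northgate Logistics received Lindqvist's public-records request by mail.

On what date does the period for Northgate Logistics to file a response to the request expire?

9 days after 2024-05-09 is May 18, 2024.
Service was by mail, adding 3 days: May 18, 2024 + 3 days = May 21, 2024.
May 21, 2024 is a Tuesday and not a state holiday, so no extension applies.

May 21, 2024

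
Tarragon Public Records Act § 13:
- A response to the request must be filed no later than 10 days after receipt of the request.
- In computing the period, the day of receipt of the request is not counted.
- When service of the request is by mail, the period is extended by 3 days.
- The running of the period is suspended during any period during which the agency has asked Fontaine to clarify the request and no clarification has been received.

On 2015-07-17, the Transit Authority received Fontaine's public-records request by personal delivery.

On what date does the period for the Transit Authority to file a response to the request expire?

July 27, 2015

10 days after 2015-07-17 is July 27, 2015.
Service was not by mail, so no mail extension applies.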